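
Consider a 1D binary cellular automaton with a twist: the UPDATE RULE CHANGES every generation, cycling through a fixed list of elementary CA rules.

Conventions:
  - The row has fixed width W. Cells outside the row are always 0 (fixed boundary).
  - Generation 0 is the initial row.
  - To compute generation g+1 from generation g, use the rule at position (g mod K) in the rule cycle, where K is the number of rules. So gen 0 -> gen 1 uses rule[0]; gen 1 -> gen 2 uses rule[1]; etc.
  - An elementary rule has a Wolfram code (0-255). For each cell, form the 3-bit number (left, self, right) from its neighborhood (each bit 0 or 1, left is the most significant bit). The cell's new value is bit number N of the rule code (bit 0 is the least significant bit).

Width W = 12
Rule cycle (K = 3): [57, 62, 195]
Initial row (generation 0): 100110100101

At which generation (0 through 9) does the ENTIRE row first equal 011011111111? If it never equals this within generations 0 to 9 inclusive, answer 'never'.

Gen 0: 100110100101
Gen 1 (rule 57): 010101010010
Gen 2 (rule 62): 111111111111
Gen 3 (rule 195): 011111111111
Gen 4 (rule 57): 010000000000
Gen 5 (rule 62): 111000000000
Gen 6 (rule 195): 011011111111
Gen 7 (rule 57): 010110000000
Gen 8 (rule 62): 111101000000
Gen 9 (rule 195): 011100011111

Answer: 6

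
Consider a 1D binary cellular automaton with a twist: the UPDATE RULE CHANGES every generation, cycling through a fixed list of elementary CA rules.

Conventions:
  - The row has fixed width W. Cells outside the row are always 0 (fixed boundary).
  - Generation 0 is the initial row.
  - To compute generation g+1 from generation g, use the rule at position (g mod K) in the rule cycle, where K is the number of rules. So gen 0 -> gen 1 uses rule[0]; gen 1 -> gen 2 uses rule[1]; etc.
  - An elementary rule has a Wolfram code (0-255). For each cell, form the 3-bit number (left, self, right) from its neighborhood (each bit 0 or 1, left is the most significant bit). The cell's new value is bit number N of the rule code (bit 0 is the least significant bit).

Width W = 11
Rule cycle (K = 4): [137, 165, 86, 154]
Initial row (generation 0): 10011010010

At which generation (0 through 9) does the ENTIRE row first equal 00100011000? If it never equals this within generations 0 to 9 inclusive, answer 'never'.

Answer: 5

Derivation:
Gen 0: 10011010010
Gen 1 (rule 137): 00010000000
Gen 2 (rule 165): 11010111111
Gen 3 (rule 86): 01010000001
Gen 4 (rule 154): 10001000010
Gen 5 (rule 137): 00100011000
Gen 6 (rule 165): 10101000011
Gen 7 (rule 86): 10101100101
Gen 8 (rule 154): 00001011000
Gen 9 (rule 137): 11100010011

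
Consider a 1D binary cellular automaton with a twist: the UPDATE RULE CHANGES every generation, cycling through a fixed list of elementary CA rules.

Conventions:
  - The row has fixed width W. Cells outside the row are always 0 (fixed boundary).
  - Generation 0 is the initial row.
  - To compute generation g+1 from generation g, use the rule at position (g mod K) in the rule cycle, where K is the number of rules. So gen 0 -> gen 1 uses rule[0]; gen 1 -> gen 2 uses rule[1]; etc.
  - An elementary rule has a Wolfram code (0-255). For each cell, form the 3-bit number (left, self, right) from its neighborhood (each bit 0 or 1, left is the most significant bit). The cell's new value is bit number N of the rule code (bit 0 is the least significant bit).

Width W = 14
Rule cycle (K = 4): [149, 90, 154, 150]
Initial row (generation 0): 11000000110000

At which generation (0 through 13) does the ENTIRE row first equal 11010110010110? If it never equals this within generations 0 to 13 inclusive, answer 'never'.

Answer: 3

Derivation:
Gen 0: 11000000110000
Gen 1 (rule 149): 00111110001111
Gen 2 (rule 90): 01100011011001
Gen 3 (rule 154): 11010110010110
Gen 4 (rule 150): 00010001110001
Gen 5 (rule 149): 11011100101101
Gen 6 (rule 90): 11010111001100
Gen 7 (rule 154): 10000110111010
Gen 8 (rule 150): 11001000010011
Gen 9 (rule 149): 00101111011000
Gen 10 (rule 90): 01001001011100
Gen 11 (rule 154): 10110110011010
Gen 12 (rule 150): 10000001100011
Gen 13 (rule 149): 11111100011000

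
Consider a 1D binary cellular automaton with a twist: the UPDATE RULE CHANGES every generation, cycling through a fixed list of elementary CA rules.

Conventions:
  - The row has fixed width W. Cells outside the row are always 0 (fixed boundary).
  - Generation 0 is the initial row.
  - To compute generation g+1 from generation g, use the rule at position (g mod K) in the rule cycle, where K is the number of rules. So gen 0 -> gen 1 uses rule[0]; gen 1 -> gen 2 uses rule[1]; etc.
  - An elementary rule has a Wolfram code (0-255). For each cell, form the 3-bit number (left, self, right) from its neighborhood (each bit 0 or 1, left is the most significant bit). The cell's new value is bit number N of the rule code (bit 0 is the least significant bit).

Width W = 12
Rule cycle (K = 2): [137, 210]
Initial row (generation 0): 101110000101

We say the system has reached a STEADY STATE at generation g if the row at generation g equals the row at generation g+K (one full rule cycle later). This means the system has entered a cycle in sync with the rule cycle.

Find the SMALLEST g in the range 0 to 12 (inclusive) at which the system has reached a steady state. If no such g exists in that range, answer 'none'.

Gen 0: 101110000101
Gen 1 (rule 137): 001100110000
Gen 2 (rule 210): 010111011000
Gen 3 (rule 137): 000110010011
Gen 4 (rule 210): 001011101101
Gen 5 (rule 137): 100011001000
Gen 6 (rule 210): 010101110100
Gen 7 (rule 137): 000001100001
Gen 8 (rule 210): 000010110010
Gen 9 (rule 137): 111000100000
Gen 10 (rule 210): 011101010000
Gen 11 (rule 137): 011000000111
Gen 12 (rule 210): 101100001011
Gen 13 (rule 137): 001001100010
Gen 14 (rule 210): 010110110101

Answer: none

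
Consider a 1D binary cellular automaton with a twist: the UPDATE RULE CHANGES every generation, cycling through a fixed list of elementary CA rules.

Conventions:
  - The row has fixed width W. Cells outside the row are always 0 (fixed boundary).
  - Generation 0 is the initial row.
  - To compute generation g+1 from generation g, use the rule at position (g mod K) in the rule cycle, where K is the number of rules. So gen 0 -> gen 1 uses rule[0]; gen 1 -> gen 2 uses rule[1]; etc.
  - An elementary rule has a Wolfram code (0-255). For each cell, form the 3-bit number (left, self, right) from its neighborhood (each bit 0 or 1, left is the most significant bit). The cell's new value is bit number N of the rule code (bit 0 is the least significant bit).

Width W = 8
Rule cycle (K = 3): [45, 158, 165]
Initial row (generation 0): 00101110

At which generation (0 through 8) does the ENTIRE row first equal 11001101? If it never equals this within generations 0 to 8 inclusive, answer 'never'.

Gen 0: 00101110
Gen 1 (rule 45): 10111000
Gen 2 (rule 158): 10110100
Gen 3 (rule 165): 11001101
Gen 4 (rule 45): 10001011
Gen 5 (rule 158): 11011010
Gen 6 (rule 165): 00100110
Gen 7 (rule 45): 10100100
Gen 8 (rule 158): 10111110

Answer: 3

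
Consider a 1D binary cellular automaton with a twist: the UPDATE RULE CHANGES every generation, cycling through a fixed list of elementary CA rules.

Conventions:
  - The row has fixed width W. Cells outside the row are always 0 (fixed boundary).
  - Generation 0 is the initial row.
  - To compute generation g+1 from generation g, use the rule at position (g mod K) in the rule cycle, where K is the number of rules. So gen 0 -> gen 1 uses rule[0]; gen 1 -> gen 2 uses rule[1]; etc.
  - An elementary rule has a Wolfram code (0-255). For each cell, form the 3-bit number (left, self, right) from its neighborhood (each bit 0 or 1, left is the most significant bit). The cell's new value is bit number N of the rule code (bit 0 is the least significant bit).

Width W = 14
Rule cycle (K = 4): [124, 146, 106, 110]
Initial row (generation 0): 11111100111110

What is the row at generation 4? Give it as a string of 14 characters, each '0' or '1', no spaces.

Gen 0: 11111100111110
Gen 1 (rule 124): 10000110100011
Gen 2 (rule 146): 01001000010100
Gen 3 (rule 106): 10010000101000
Gen 4 (rule 110): 10110001111000

Answer: 10110001111000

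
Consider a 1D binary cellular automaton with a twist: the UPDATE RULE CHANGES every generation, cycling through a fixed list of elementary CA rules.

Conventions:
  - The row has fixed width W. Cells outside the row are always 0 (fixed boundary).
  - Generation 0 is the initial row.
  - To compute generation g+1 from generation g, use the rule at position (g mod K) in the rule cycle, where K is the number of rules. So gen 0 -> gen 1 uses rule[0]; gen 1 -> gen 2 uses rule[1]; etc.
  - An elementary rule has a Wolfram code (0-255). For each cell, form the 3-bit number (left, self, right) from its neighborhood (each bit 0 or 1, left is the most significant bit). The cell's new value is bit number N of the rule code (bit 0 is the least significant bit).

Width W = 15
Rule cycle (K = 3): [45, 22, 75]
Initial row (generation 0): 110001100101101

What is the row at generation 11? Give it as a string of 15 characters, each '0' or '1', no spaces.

Gen 0: 110001100101101
Gen 1 (rule 45): 100101000111011
Gen 2 (rule 22): 111101101000000
Gen 3 (rule 75): 100101100011111
Gen 4 (rule 45): 100111001010000
Gen 5 (rule 22): 111000111011000
Gen 6 (rule 75): 101011101011011
Gen 7 (rule 45): 111110011110110
Gen 8 (rule 22): 000001100000001
Gen 9 (rule 75): 111111101111110
Gen 10 (rule 45): 100000011000000
Gen 11 (rule 22): 110000100100000

Answer: 110000100100000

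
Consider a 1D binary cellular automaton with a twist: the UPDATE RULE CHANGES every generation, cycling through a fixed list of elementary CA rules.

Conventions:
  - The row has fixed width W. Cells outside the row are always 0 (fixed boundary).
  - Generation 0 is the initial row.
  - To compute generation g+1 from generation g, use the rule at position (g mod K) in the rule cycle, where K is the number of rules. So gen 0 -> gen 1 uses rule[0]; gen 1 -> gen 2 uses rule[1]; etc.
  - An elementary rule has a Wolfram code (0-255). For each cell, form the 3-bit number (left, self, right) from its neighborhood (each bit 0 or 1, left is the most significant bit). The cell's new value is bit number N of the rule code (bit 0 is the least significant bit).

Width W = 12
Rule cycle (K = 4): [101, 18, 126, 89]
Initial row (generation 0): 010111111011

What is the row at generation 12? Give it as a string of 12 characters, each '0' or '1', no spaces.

Gen 0: 010111111011
Gen 1 (rule 101): 011000001101
Gen 2 (rule 18): 100100010000
Gen 3 (rule 126): 111110111000
Gen 4 (rule 89): 100010101111
Gen 5 (rule 101): 101011110001
Gen 6 (rule 18): 000000001010
Gen 7 (rule 126): 000000011111
Gen 8 (rule 89): 111111010001
Gen 9 (rule 101): 000001110101
Gen 10 (rule 18): 000010000000
Gen 11 (rule 126): 000111000000
Gen 12 (rule 89): 110101111111

Answer: 110101111111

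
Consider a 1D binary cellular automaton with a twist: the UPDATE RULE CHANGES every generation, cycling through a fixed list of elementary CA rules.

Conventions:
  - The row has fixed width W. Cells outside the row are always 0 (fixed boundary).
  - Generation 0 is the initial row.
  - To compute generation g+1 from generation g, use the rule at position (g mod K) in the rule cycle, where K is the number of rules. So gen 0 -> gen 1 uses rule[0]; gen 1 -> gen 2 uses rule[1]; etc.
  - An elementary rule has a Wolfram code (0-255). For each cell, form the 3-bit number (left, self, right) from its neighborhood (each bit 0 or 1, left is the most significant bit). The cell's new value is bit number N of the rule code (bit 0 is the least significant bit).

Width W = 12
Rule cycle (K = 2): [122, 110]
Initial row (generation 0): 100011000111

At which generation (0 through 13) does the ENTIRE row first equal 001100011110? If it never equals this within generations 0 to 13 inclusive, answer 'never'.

Gen 0: 100011000111
Gen 1 (rule 122): 010111101101
Gen 2 (rule 110): 111100111111
Gen 3 (rule 122): 100111100001
Gen 4 (rule 110): 101100100011
Gen 5 (rule 122): 011111010111
Gen 6 (rule 110): 110001111101
Gen 7 (rule 122): 111011000110
Gen 8 (rule 110): 101111001110
Gen 9 (rule 122): 011001111011
Gen 10 (rule 110): 111011001111
Gen 11 (rule 122): 101111111001
Gen 12 (rule 110): 111000001011
Gen 13 (rule 122): 101100010111

Answer: never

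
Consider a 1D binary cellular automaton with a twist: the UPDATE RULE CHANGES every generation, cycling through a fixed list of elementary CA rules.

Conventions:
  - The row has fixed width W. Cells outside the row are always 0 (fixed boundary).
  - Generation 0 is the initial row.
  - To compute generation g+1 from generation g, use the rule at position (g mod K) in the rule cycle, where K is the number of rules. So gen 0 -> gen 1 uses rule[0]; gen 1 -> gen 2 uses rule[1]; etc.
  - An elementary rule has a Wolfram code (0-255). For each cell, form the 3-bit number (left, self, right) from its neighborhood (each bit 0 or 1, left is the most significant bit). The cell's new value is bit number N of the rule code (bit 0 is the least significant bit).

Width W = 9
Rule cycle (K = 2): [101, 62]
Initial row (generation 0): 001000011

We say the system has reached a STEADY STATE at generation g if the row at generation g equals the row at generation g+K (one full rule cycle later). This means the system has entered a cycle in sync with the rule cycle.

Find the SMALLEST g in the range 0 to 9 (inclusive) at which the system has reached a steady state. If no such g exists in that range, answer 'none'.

Gen 0: 001000011
Gen 1 (rule 101): 101011001
Gen 2 (rule 62): 111110111
Gen 3 (rule 101): 000011001
Gen 4 (rule 62): 000110111
Gen 5 (rule 101): 110011001
Gen 6 (rule 62): 101110111
Gen 7 (rule 101): 110011001
Gen 8 (rule 62): 101110111
Gen 9 (rule 101): 110011001
Gen 10 (rule 62): 101110111
Gen 11 (rule 101): 110011001

Answer: 5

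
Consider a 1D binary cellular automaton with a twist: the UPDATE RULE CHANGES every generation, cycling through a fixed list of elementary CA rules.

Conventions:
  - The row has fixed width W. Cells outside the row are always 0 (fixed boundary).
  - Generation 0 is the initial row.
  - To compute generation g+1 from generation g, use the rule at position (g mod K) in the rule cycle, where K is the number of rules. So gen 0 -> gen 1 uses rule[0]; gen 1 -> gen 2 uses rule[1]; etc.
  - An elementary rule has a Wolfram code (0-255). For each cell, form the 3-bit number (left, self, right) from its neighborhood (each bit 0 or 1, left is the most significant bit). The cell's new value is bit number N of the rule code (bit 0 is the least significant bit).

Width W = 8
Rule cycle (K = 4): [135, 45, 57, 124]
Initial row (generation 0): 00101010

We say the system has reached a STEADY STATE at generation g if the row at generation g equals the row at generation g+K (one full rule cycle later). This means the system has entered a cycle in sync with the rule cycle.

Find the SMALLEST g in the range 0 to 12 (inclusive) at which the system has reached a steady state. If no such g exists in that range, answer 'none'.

Gen 0: 00101010
Gen 1 (rule 135): 11101010
Gen 2 (rule 45): 10011110
Gen 3 (rule 57): 01010001
Gen 4 (rule 124): 01111001
Gen 5 (rule 135): 10110011
Gen 6 (rule 45): 11100010
Gen 7 (rule 57): 10011001
Gen 8 (rule 124): 11011101
Gen 9 (rule 135): 00001001
Gen 10 (rule 45): 11101001
Gen 11 (rule 57): 10010100
Gen 12 (rule 124): 11011110
Gen 13 (rule 135): 00001100
Gen 14 (rule 45): 11101001
Gen 15 (rule 57): 10010100
Gen 16 (rule 124): 11011110

Answer: 10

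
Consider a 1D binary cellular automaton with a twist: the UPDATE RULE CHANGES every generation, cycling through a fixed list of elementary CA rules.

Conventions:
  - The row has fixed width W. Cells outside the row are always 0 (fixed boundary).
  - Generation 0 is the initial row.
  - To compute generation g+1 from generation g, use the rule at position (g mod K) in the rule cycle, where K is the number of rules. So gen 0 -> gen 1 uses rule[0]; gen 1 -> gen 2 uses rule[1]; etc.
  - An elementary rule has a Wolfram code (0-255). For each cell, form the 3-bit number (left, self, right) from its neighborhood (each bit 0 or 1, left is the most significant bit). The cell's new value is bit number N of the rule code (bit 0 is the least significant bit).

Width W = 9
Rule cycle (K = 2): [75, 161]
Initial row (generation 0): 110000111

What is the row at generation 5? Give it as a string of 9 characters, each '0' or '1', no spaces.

Answer: 111111111

Derivation:
Gen 0: 110000111
Gen 1 (rule 75): 110111101
Gen 2 (rule 161): 001011010
Gen 3 (rule 75): 110011000
Gen 4 (rule 161): 000000011
Gen 5 (rule 75): 111111111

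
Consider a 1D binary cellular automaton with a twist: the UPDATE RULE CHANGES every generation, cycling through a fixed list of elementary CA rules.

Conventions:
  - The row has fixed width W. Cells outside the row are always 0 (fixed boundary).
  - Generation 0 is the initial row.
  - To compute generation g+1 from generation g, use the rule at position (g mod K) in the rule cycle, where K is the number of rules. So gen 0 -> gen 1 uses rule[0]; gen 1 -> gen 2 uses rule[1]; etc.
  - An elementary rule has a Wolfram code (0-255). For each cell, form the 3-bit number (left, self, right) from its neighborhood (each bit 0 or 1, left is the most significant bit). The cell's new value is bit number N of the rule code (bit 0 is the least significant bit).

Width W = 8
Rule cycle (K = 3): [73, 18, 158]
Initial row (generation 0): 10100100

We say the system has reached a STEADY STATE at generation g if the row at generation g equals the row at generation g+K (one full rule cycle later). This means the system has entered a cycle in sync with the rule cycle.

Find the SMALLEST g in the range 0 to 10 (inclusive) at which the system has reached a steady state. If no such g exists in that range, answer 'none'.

Answer: 5

Derivation:
Gen 0: 10100100
Gen 1 (rule 73): 00000001
Gen 2 (rule 18): 00000010
Gen 3 (rule 158): 00000111
Gen 4 (rule 73): 11110101
Gen 5 (rule 18): 00000000
Gen 6 (rule 158): 00000000
Gen 7 (rule 73): 11111111
Gen 8 (rule 18): 00000000
Gen 9 (rule 158): 00000000
Gen 10 (rule 73): 11111111
Gen 11 (rule 18): 00000000
Gen 12 (rule 158): 00000000
Gen 13 (rule 73): 11111111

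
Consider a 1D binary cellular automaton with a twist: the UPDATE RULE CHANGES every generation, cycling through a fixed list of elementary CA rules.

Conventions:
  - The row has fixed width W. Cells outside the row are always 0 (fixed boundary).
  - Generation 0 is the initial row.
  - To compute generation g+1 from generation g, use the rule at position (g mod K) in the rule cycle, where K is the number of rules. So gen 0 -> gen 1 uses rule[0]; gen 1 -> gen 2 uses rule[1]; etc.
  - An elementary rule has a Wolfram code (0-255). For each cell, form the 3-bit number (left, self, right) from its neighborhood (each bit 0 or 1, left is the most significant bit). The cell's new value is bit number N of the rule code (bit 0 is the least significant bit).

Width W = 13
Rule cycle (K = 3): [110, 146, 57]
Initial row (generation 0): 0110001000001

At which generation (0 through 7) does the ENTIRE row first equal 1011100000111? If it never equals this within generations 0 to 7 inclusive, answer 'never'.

Answer: never

Derivation:
Gen 0: 0110001000001
Gen 1 (rule 110): 1110011000011
Gen 2 (rule 146): 0101100100100
Gen 3 (rule 57): 0011010010011
Gen 4 (rule 110): 0111110110111
Gen 5 (rule 146): 1011100000010
Gen 6 (rule 57): 0110011111001
Gen 7 (rule 110): 1110110001011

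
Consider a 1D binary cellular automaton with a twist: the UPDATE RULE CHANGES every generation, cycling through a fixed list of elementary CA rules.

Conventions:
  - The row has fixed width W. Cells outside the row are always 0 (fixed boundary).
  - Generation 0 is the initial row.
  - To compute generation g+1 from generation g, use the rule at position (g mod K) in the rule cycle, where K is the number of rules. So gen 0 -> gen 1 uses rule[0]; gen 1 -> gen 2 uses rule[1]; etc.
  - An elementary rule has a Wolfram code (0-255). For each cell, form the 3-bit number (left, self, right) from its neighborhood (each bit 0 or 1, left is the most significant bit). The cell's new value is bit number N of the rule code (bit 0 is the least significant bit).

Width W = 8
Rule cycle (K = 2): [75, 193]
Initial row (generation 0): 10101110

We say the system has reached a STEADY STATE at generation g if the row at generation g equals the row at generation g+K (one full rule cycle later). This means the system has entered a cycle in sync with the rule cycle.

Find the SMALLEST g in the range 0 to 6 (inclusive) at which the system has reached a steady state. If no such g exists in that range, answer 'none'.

Answer: none

Derivation:
Gen 0: 10101110
Gen 1 (rule 75): 00001010
Gen 2 (rule 193): 11100000
Gen 3 (rule 75): 10101111
Gen 4 (rule 193): 00000111
Gen 5 (rule 75): 11111101
Gen 6 (rule 193): 01111100
Gen 7 (rule 75): 11000101
Gen 8 (rule 193): 01010000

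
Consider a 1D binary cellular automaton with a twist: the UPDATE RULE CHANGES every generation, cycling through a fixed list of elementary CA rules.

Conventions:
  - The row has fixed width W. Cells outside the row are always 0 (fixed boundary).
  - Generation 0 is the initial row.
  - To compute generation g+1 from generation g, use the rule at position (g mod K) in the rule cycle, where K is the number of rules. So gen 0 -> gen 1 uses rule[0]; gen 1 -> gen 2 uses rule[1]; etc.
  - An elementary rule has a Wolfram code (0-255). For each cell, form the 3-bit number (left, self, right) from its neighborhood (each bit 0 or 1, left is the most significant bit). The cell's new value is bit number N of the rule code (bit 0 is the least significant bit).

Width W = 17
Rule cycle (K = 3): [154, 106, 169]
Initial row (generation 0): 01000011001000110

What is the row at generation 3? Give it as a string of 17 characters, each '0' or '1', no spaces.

Answer: 00001111110111100

Derivation:
Gen 0: 01000011001000110
Gen 1 (rule 154): 10100110110101101
Gen 2 (rule 106): 01001111111011110
Gen 3 (rule 169): 00001111110111100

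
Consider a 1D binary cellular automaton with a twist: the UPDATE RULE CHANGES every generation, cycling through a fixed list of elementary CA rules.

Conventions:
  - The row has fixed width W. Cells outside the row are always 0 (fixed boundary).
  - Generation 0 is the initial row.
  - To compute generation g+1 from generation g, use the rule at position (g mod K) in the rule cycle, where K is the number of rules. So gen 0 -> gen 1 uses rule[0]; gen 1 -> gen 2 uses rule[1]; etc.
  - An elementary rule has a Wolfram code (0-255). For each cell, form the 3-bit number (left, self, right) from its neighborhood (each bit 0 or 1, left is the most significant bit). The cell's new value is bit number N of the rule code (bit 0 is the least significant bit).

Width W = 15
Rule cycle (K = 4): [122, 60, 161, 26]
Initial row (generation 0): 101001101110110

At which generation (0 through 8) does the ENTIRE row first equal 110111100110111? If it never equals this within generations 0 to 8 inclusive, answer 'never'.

Answer: never

Derivation:
Gen 0: 101001101110110
Gen 1 (rule 122): 010111111011111
Gen 2 (rule 60): 011100000110000
Gen 3 (rule 161): 001001110000111
Gen 4 (rule 26): 010111001001100
Gen 5 (rule 122): 101101110111110
Gen 6 (rule 60): 111011001100001
Gen 7 (rule 161): 010100000001100
Gen 8 (rule 26): 100010000011010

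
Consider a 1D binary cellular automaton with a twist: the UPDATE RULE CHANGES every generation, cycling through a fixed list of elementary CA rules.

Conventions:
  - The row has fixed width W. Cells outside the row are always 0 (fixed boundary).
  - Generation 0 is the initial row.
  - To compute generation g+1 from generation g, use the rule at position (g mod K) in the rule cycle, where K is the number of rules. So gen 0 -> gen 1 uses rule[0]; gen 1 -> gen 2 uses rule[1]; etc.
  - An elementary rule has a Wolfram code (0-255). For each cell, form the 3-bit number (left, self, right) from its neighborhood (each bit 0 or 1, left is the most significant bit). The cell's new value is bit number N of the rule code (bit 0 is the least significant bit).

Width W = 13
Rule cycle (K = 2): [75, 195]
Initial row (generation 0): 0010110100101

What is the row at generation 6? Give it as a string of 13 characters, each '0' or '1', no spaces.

Answer: 0110110011011

Derivation:
Gen 0: 0010110100101
Gen 1 (rule 75): 1100110001000
Gen 2 (rule 195): 0101010110011
Gen 3 (rule 75): 1000000110111
Gen 4 (rule 195): 0011111010011
Gen 5 (rule 75): 1110001000111
Gen 6 (rule 195): 0110110011011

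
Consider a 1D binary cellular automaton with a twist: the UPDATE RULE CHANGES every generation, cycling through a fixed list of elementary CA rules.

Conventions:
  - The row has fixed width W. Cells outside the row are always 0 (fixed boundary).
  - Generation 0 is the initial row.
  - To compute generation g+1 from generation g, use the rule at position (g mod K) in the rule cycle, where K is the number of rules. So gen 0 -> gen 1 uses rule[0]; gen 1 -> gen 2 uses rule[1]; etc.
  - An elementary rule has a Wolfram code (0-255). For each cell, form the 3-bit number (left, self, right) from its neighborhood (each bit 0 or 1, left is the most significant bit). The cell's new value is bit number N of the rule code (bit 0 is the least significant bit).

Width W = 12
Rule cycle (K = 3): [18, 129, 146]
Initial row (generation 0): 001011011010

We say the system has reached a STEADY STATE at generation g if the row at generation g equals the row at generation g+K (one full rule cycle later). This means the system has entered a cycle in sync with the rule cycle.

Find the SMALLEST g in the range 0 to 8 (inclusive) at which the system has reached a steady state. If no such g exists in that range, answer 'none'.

Gen 0: 001011011010
Gen 1 (rule 18): 010000000001
Gen 2 (rule 129): 000111111100
Gen 3 (rule 146): 001011111010
Gen 4 (rule 18): 010000000001
Gen 5 (rule 129): 000111111100
Gen 6 (rule 146): 001011111010
Gen 7 (rule 18): 010000000001
Gen 8 (rule 129): 000111111100
Gen 9 (rule 146): 001011111010
Gen 10 (rule 18): 010000000001
Gen 11 (rule 129): 000111111100

Answer: 1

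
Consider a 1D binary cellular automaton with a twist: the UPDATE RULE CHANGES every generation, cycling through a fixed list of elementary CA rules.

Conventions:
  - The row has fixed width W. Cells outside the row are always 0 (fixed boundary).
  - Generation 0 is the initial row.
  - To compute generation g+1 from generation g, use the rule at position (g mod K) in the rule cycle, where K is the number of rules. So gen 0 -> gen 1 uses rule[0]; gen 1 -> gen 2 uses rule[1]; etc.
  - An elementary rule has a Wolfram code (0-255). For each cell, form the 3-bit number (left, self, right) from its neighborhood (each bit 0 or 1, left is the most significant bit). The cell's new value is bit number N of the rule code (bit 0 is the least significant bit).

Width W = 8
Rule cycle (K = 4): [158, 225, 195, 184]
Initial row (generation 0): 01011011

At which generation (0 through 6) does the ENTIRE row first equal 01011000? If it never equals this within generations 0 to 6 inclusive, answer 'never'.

Answer: never

Derivation:
Gen 0: 01011011
Gen 1 (rule 158): 11010010
Gen 2 (rule 225): 01100000
Gen 3 (rule 195): 10101111
Gen 4 (rule 184): 01011110
Gen 5 (rule 158): 11011101
Gen 6 (rule 225): 01101110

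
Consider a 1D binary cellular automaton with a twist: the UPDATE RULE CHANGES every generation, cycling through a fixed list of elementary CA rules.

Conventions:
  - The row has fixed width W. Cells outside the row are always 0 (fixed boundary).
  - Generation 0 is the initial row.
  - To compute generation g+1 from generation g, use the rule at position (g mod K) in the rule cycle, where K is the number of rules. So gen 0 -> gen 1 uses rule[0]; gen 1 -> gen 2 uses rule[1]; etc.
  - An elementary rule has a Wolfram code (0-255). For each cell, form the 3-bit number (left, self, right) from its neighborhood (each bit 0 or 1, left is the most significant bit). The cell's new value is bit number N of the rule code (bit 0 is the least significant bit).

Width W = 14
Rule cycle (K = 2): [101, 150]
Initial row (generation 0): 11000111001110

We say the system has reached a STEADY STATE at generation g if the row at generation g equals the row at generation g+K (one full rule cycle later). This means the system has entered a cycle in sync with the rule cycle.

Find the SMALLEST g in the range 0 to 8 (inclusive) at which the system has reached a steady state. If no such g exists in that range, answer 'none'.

Answer: none

Derivation:
Gen 0: 11000111001110
Gen 1 (rule 101): 01010001000010
Gen 2 (rule 150): 11011011100111
Gen 3 (rule 101): 01101100100001
Gen 4 (rule 150): 10000011110011
Gen 5 (rule 101): 10111000010001
Gen 6 (rule 150): 10010100111011
Gen 7 (rule 101): 10011100001101
Gen 8 (rule 150): 11101010010001
Gen 9 (rule 101): 00111110010101
Gen 10 (rule 150): 01011101110101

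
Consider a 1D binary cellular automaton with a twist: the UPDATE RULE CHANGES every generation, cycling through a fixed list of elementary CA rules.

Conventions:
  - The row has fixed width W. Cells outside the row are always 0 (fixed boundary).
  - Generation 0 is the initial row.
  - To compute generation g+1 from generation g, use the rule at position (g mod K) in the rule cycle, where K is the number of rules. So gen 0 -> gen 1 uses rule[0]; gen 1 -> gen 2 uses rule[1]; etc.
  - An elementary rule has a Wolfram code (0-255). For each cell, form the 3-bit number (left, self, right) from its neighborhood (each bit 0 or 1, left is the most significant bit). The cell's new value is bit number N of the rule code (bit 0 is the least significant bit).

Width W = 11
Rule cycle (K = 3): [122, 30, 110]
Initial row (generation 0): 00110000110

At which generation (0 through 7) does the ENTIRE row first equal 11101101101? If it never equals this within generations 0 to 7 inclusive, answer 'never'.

Gen 0: 00110000110
Gen 1 (rule 122): 01111001111
Gen 2 (rule 30): 11000111000
Gen 3 (rule 110): 11001101000
Gen 4 (rule 122): 11111110100
Gen 5 (rule 30): 10000000110
Gen 6 (rule 110): 10000001110
Gen 7 (rule 122): 01000011011

Answer: never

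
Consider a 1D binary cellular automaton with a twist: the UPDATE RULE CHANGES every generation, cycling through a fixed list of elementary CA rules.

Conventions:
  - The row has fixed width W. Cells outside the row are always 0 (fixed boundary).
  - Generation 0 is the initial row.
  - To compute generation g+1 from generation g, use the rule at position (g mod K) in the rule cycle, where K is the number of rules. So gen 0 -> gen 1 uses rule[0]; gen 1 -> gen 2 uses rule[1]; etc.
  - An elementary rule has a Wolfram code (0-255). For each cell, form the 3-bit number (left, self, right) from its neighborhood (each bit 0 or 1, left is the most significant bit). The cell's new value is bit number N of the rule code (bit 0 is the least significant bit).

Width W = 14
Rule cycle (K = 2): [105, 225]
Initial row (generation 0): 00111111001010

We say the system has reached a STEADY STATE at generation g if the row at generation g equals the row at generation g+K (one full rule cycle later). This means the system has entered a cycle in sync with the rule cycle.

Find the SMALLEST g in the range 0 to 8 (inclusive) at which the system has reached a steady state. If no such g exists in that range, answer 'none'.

Answer: none

Derivation:
Gen 0: 00111111001010
Gen 1 (rule 105): 10100001000100
Gen 2 (rule 225): 01001100010001
Gen 3 (rule 105): 00001101000100
Gen 4 (rule 225): 11100110010001
Gen 5 (rule 105): 10100110000100
Gen 6 (rule 225): 01000010110001
Gen 7 (rule 105): 00011001110100
Gen 8 (rule 225): 11001000111001
Gen 9 (rule 105): 11000010101000
Gen 10 (rule 225): 01011001010011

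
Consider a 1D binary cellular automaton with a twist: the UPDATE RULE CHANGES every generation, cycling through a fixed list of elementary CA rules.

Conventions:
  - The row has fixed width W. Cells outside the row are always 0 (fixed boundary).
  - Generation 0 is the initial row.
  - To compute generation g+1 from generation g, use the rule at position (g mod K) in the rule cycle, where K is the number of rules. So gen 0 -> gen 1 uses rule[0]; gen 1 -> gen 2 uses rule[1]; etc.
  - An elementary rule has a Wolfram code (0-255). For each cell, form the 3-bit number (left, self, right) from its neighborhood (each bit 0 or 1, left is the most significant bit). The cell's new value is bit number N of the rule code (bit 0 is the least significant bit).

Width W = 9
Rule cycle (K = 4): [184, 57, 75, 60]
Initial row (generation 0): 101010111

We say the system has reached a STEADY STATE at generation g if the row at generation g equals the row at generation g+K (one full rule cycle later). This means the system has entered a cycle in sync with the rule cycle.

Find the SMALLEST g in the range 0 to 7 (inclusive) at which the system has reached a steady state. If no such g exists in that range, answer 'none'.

Gen 0: 101010111
Gen 1 (rule 184): 010101110
Gen 2 (rule 57): 001011001
Gen 3 (rule 75): 110011010
Gen 4 (rule 60): 101010111
Gen 5 (rule 184): 010101110
Gen 6 (rule 57): 001011001
Gen 7 (rule 75): 110011010
Gen 8 (rule 60): 101010111
Gen 9 (rule 184): 010101110
Gen 10 (rule 57): 001011001
Gen 11 (rule 75): 110011010

Answer: 0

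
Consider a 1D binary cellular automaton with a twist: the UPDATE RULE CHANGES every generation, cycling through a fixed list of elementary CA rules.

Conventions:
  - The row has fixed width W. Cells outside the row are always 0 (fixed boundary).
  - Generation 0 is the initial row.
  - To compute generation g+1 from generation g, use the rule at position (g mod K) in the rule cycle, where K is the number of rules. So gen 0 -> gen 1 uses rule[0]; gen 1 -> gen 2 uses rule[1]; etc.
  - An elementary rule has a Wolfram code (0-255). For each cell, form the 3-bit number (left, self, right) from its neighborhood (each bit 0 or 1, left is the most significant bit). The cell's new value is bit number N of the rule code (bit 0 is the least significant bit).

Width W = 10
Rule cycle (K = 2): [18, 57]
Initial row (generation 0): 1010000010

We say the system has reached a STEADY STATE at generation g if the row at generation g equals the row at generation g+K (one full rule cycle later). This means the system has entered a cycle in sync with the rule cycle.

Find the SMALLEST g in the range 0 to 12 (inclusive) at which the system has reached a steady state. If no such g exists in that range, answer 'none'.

Answer: 11

Derivation:
Gen 0: 1010000010
Gen 1 (rule 18): 0001000101
Gen 2 (rule 57): 1100110010
Gen 3 (rule 18): 0011001101
Gen 4 (rule 57): 1010101010
Gen 5 (rule 18): 0000000001
Gen 6 (rule 57): 1111111100
Gen 7 (rule 18): 0000000010
Gen 8 (rule 57): 1111111001
Gen 9 (rule 18): 0000000110
Gen 10 (rule 57): 1111110101
Gen 11 (rule 18): 0000000000
Gen 12 (rule 57): 1111111111
Gen 13 (rule 18): 0000000000
Gen 14 (rule 57): 1111111111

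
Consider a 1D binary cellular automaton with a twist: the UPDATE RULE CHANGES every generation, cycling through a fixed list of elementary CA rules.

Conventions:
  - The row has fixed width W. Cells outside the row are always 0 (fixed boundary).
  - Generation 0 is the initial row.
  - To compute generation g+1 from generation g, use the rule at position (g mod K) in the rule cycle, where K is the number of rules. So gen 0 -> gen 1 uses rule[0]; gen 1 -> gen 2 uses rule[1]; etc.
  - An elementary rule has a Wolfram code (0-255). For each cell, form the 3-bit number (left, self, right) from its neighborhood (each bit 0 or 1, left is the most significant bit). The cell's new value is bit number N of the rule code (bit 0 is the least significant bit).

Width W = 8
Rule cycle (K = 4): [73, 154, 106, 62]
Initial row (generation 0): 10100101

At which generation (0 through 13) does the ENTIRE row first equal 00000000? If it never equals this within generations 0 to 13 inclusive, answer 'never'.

Answer: 1

Derivation:
Gen 0: 10100101
Gen 1 (rule 73): 00000000
Gen 2 (rule 154): 00000000
Gen 3 (rule 106): 00000000
Gen 4 (rule 62): 00000000
Gen 5 (rule 73): 11111111
Gen 6 (rule 154): 11111110
Gen 7 (rule 106): 10000010
Gen 8 (rule 62): 11000111
Gen 9 (rule 73): 11010101
Gen 10 (rule 154): 10000000
Gen 11 (rule 106): 00000000
Gen 12 (rule 62): 00000000
Gen 13 (rule 73): 11111111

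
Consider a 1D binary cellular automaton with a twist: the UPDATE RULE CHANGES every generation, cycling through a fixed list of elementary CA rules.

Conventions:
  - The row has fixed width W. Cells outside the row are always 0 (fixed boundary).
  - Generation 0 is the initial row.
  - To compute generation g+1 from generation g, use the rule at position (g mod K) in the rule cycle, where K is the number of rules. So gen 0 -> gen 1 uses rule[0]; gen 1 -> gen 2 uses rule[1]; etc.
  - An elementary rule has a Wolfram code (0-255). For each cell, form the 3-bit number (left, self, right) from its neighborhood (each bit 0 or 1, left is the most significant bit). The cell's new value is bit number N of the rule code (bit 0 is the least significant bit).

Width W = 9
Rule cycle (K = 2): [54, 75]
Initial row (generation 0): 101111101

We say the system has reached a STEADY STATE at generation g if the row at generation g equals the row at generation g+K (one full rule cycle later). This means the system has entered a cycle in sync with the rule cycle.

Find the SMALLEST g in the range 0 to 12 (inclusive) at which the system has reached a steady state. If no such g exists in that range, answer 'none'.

Gen 0: 101111101
Gen 1 (rule 54): 110000011
Gen 2 (rule 75): 110111111
Gen 3 (rule 54): 001000000
Gen 4 (rule 75): 110011111
Gen 5 (rule 54): 001100000
Gen 6 (rule 75): 111101111
Gen 7 (rule 54): 000010000
Gen 8 (rule 75): 111100111
Gen 9 (rule 54): 000011000
Gen 10 (rule 75): 111111011
Gen 11 (rule 54): 000000100
Gen 12 (rule 75): 111111001
Gen 13 (rule 54): 000000111
Gen 14 (rule 75): 111111101

Answer: none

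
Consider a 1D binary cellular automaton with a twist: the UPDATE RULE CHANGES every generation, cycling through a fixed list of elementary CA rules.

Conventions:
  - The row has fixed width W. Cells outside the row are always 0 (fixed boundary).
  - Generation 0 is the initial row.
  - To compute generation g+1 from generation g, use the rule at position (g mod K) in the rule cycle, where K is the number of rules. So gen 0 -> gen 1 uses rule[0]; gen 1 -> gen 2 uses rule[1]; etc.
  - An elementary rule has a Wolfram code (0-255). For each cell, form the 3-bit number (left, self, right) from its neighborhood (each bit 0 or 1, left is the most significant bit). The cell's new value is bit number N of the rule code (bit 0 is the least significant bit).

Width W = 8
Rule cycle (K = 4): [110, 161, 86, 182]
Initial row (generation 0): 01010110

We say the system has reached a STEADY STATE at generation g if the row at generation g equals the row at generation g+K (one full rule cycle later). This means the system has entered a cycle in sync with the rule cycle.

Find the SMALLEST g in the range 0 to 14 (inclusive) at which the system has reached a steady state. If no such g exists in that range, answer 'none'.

Gen 0: 01010110
Gen 1 (rule 110): 11111110
Gen 2 (rule 161): 01111100
Gen 3 (rule 86): 10000110
Gen 4 (rule 182): 11001001
Gen 5 (rule 110): 11011011
Gen 6 (rule 161): 00100100
Gen 7 (rule 86): 01111110
Gen 8 (rule 182): 10111101
Gen 9 (rule 110): 11100111
Gen 10 (rule 161): 01000010
Gen 11 (rule 86): 11100111
Gen 12 (rule 182): 01011010
Gen 13 (rule 110): 11111110
Gen 14 (rule 161): 01111100
Gen 15 (rule 86): 10000110
Gen 16 (rule 182): 11001001
Gen 17 (rule 110): 11011011
Gen 18 (rule 161): 00100100

Answer: none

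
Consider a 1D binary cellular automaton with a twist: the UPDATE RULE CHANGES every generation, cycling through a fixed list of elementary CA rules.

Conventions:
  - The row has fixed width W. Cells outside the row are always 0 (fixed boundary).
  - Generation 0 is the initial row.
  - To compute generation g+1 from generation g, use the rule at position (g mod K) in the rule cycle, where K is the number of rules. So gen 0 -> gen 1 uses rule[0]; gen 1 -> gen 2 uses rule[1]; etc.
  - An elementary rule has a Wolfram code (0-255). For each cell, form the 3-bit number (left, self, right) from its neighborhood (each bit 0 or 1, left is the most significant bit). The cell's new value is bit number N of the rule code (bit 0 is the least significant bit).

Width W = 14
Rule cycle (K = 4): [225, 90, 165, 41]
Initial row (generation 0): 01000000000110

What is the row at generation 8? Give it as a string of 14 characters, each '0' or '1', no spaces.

Answer: 10100001010110

Derivation:
Gen 0: 01000000000110
Gen 1 (rule 225): 00011111110010
Gen 2 (rule 90): 00110000011101
Gen 3 (rule 165): 10000111001011
Gen 4 (rule 41): 00110100000110
Gen 5 (rule 225): 10011001110010
Gen 6 (rule 90): 01111111011101
Gen 7 (rule 165): 00111110101011
Gen 8 (rule 41): 10100001010110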